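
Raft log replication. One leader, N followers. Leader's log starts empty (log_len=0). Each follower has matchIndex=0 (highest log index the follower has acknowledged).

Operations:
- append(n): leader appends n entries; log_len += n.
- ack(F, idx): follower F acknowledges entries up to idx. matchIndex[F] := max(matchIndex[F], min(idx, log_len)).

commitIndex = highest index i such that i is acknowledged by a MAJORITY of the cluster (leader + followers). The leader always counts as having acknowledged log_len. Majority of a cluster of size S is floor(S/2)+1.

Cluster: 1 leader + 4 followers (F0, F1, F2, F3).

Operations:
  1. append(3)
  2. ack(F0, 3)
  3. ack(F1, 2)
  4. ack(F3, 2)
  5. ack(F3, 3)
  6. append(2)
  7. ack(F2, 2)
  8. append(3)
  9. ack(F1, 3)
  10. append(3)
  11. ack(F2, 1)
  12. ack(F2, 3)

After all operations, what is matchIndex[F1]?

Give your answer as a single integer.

Answer: 3

Derivation:
Op 1: append 3 -> log_len=3
Op 2: F0 acks idx 3 -> match: F0=3 F1=0 F2=0 F3=0; commitIndex=0
Op 3: F1 acks idx 2 -> match: F0=3 F1=2 F2=0 F3=0; commitIndex=2
Op 4: F3 acks idx 2 -> match: F0=3 F1=2 F2=0 F3=2; commitIndex=2
Op 5: F3 acks idx 3 -> match: F0=3 F1=2 F2=0 F3=3; commitIndex=3
Op 6: append 2 -> log_len=5
Op 7: F2 acks idx 2 -> match: F0=3 F1=2 F2=2 F3=3; commitIndex=3
Op 8: append 3 -> log_len=8
Op 9: F1 acks idx 3 -> match: F0=3 F1=3 F2=2 F3=3; commitIndex=3
Op 10: append 3 -> log_len=11
Op 11: F2 acks idx 1 -> match: F0=3 F1=3 F2=2 F3=3; commitIndex=3
Op 12: F2 acks idx 3 -> match: F0=3 F1=3 F2=3 F3=3; commitIndex=3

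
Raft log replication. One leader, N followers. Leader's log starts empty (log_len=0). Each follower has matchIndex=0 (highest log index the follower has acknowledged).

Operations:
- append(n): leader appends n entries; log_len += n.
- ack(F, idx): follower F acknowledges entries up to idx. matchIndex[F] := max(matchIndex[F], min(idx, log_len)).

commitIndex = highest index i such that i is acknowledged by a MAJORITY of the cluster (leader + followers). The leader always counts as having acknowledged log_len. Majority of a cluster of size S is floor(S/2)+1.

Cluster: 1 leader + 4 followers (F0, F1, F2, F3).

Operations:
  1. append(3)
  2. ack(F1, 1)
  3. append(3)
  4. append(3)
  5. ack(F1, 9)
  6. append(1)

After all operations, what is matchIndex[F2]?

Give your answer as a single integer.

Answer: 0

Derivation:
Op 1: append 3 -> log_len=3
Op 2: F1 acks idx 1 -> match: F0=0 F1=1 F2=0 F3=0; commitIndex=0
Op 3: append 3 -> log_len=6
Op 4: append 3 -> log_len=9
Op 5: F1 acks idx 9 -> match: F0=0 F1=9 F2=0 F3=0; commitIndex=0
Op 6: append 1 -> log_len=10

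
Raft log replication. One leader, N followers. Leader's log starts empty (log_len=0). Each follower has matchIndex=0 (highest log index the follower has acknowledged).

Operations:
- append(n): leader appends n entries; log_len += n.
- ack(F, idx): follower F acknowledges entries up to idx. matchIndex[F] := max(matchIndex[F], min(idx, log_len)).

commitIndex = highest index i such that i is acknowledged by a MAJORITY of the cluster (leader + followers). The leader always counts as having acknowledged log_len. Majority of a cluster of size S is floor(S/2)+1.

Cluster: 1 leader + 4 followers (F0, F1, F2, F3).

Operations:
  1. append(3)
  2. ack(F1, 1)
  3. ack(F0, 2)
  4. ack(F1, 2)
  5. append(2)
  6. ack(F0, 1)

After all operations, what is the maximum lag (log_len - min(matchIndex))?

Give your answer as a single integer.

Answer: 5

Derivation:
Op 1: append 3 -> log_len=3
Op 2: F1 acks idx 1 -> match: F0=0 F1=1 F2=0 F3=0; commitIndex=0
Op 3: F0 acks idx 2 -> match: F0=2 F1=1 F2=0 F3=0; commitIndex=1
Op 4: F1 acks idx 2 -> match: F0=2 F1=2 F2=0 F3=0; commitIndex=2
Op 5: append 2 -> log_len=5
Op 6: F0 acks idx 1 -> match: F0=2 F1=2 F2=0 F3=0; commitIndex=2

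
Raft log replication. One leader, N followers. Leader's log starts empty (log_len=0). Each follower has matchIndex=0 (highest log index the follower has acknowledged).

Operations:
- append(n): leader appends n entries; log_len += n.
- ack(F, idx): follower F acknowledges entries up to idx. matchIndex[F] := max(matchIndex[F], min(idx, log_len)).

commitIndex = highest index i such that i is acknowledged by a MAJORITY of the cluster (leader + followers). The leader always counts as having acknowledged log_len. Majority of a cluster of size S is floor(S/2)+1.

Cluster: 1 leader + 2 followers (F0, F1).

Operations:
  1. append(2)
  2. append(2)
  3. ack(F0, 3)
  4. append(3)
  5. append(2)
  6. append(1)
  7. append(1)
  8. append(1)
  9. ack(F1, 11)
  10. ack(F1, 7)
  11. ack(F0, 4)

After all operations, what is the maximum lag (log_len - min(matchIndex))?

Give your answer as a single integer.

Answer: 8

Derivation:
Op 1: append 2 -> log_len=2
Op 2: append 2 -> log_len=4
Op 3: F0 acks idx 3 -> match: F0=3 F1=0; commitIndex=3
Op 4: append 3 -> log_len=7
Op 5: append 2 -> log_len=9
Op 6: append 1 -> log_len=10
Op 7: append 1 -> log_len=11
Op 8: append 1 -> log_len=12
Op 9: F1 acks idx 11 -> match: F0=3 F1=11; commitIndex=11
Op 10: F1 acks idx 7 -> match: F0=3 F1=11; commitIndex=11
Op 11: F0 acks idx 4 -> match: F0=4 F1=11; commitIndex=11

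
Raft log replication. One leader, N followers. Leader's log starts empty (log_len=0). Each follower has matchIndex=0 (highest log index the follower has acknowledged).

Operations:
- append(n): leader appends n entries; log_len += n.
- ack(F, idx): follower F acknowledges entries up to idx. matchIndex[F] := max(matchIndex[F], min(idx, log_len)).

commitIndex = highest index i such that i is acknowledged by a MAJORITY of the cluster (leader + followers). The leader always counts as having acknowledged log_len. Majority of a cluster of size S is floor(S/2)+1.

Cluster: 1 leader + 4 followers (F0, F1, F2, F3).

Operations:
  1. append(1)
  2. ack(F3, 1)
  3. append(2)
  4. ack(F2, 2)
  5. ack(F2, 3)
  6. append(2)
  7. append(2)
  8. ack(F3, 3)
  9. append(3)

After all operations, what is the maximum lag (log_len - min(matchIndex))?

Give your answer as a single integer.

Op 1: append 1 -> log_len=1
Op 2: F3 acks idx 1 -> match: F0=0 F1=0 F2=0 F3=1; commitIndex=0
Op 3: append 2 -> log_len=3
Op 4: F2 acks idx 2 -> match: F0=0 F1=0 F2=2 F3=1; commitIndex=1
Op 5: F2 acks idx 3 -> match: F0=0 F1=0 F2=3 F3=1; commitIndex=1
Op 6: append 2 -> log_len=5
Op 7: append 2 -> log_len=7
Op 8: F3 acks idx 3 -> match: F0=0 F1=0 F2=3 F3=3; commitIndex=3
Op 9: append 3 -> log_len=10

Answer: 10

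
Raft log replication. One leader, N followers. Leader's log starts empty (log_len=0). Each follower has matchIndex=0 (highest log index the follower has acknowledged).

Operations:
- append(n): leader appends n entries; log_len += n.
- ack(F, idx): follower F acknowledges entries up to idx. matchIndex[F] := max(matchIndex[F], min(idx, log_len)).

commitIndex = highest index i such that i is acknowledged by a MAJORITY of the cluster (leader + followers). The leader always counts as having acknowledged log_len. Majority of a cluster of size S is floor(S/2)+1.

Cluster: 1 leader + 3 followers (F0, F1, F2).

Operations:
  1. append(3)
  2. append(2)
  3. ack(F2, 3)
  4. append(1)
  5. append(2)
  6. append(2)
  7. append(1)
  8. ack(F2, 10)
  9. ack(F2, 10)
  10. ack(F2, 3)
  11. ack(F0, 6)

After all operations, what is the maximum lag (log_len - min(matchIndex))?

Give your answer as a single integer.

Op 1: append 3 -> log_len=3
Op 2: append 2 -> log_len=5
Op 3: F2 acks idx 3 -> match: F0=0 F1=0 F2=3; commitIndex=0
Op 4: append 1 -> log_len=6
Op 5: append 2 -> log_len=8
Op 6: append 2 -> log_len=10
Op 7: append 1 -> log_len=11
Op 8: F2 acks idx 10 -> match: F0=0 F1=0 F2=10; commitIndex=0
Op 9: F2 acks idx 10 -> match: F0=0 F1=0 F2=10; commitIndex=0
Op 10: F2 acks idx 3 -> match: F0=0 F1=0 F2=10; commitIndex=0
Op 11: F0 acks idx 6 -> match: F0=6 F1=0 F2=10; commitIndex=6

Answer: 11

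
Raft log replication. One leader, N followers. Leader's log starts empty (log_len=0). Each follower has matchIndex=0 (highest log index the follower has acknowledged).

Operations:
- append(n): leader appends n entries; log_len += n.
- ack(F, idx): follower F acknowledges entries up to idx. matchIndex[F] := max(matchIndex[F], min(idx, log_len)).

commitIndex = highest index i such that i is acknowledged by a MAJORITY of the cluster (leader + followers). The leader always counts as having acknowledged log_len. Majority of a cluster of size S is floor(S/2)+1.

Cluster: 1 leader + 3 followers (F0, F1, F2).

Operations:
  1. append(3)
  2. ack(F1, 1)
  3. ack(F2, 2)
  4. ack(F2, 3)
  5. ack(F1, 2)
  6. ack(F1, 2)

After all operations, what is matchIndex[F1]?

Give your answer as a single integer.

Answer: 2

Derivation:
Op 1: append 3 -> log_len=3
Op 2: F1 acks idx 1 -> match: F0=0 F1=1 F2=0; commitIndex=0
Op 3: F2 acks idx 2 -> match: F0=0 F1=1 F2=2; commitIndex=1
Op 4: F2 acks idx 3 -> match: F0=0 F1=1 F2=3; commitIndex=1
Op 5: F1 acks idx 2 -> match: F0=0 F1=2 F2=3; commitIndex=2
Op 6: F1 acks idx 2 -> match: F0=0 F1=2 F2=3; commitIndex=2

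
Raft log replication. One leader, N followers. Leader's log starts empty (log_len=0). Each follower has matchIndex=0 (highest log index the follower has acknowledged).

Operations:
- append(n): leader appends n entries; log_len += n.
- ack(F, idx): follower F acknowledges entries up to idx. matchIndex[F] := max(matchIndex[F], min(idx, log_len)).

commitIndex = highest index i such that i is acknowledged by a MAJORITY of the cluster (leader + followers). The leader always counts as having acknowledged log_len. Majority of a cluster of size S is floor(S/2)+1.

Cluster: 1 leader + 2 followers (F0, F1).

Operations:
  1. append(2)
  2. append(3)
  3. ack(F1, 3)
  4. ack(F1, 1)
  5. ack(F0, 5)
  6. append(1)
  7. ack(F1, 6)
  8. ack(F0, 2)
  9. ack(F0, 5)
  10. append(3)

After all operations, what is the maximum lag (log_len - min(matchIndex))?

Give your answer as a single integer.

Op 1: append 2 -> log_len=2
Op 2: append 3 -> log_len=5
Op 3: F1 acks idx 3 -> match: F0=0 F1=3; commitIndex=3
Op 4: F1 acks idx 1 -> match: F0=0 F1=3; commitIndex=3
Op 5: F0 acks idx 5 -> match: F0=5 F1=3; commitIndex=5
Op 6: append 1 -> log_len=6
Op 7: F1 acks idx 6 -> match: F0=5 F1=6; commitIndex=6
Op 8: F0 acks idx 2 -> match: F0=5 F1=6; commitIndex=6
Op 9: F0 acks idx 5 -> match: F0=5 F1=6; commitIndex=6
Op 10: append 3 -> log_len=9

Answer: 4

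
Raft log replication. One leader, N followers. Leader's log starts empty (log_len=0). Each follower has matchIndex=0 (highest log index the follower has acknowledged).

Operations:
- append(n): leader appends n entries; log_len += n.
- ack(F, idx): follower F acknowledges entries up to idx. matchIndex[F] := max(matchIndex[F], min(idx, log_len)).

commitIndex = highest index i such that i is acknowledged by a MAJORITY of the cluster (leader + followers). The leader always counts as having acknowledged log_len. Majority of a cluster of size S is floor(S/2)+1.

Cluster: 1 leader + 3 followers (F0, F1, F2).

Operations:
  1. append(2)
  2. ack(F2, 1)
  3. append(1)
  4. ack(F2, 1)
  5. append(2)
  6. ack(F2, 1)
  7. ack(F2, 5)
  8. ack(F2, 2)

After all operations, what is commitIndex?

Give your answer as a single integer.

Answer: 0

Derivation:
Op 1: append 2 -> log_len=2
Op 2: F2 acks idx 1 -> match: F0=0 F1=0 F2=1; commitIndex=0
Op 3: append 1 -> log_len=3
Op 4: F2 acks idx 1 -> match: F0=0 F1=0 F2=1; commitIndex=0
Op 5: append 2 -> log_len=5
Op 6: F2 acks idx 1 -> match: F0=0 F1=0 F2=1; commitIndex=0
Op 7: F2 acks idx 5 -> match: F0=0 F1=0 F2=5; commitIndex=0
Op 8: F2 acks idx 2 -> match: F0=0 F1=0 F2=5; commitIndex=0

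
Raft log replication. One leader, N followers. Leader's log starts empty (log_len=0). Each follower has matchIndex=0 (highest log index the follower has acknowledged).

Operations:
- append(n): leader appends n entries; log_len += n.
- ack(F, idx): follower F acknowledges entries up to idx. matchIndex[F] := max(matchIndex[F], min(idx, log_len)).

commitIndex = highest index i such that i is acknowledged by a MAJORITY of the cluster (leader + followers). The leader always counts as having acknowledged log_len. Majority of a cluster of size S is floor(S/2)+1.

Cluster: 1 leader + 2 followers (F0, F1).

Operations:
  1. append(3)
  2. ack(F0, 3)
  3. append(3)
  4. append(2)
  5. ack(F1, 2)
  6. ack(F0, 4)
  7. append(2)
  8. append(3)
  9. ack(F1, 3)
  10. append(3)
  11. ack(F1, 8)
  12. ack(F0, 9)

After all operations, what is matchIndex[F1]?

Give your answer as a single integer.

Answer: 8

Derivation:
Op 1: append 3 -> log_len=3
Op 2: F0 acks idx 3 -> match: F0=3 F1=0; commitIndex=3
Op 3: append 3 -> log_len=6
Op 4: append 2 -> log_len=8
Op 5: F1 acks idx 2 -> match: F0=3 F1=2; commitIndex=3
Op 6: F0 acks idx 4 -> match: F0=4 F1=2; commitIndex=4
Op 7: append 2 -> log_len=10
Op 8: append 3 -> log_len=13
Op 9: F1 acks idx 3 -> match: F0=4 F1=3; commitIndex=4
Op 10: append 3 -> log_len=16
Op 11: F1 acks idx 8 -> match: F0=4 F1=8; commitIndex=8
Op 12: F0 acks idx 9 -> match: F0=9 F1=8; commitIndex=9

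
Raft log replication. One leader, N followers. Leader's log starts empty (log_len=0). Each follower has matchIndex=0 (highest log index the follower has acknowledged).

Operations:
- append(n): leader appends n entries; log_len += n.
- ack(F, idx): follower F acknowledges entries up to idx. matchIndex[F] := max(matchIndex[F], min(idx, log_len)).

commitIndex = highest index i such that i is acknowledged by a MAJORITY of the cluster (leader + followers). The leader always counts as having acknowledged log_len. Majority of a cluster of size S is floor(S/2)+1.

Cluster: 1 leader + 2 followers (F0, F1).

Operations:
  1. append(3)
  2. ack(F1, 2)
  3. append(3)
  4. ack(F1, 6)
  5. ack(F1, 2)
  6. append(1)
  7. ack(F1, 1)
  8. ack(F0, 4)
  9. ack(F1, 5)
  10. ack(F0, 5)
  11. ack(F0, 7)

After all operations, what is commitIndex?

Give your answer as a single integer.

Answer: 7

Derivation:
Op 1: append 3 -> log_len=3
Op 2: F1 acks idx 2 -> match: F0=0 F1=2; commitIndex=2
Op 3: append 3 -> log_len=6
Op 4: F1 acks idx 6 -> match: F0=0 F1=6; commitIndex=6
Op 5: F1 acks idx 2 -> match: F0=0 F1=6; commitIndex=6
Op 6: append 1 -> log_len=7
Op 7: F1 acks idx 1 -> match: F0=0 F1=6; commitIndex=6
Op 8: F0 acks idx 4 -> match: F0=4 F1=6; commitIndex=6
Op 9: F1 acks idx 5 -> match: F0=4 F1=6; commitIndex=6
Op 10: F0 acks idx 5 -> match: F0=5 F1=6; commitIndex=6
Op 11: F0 acks idx 7 -> match: F0=7 F1=6; commitIndex=7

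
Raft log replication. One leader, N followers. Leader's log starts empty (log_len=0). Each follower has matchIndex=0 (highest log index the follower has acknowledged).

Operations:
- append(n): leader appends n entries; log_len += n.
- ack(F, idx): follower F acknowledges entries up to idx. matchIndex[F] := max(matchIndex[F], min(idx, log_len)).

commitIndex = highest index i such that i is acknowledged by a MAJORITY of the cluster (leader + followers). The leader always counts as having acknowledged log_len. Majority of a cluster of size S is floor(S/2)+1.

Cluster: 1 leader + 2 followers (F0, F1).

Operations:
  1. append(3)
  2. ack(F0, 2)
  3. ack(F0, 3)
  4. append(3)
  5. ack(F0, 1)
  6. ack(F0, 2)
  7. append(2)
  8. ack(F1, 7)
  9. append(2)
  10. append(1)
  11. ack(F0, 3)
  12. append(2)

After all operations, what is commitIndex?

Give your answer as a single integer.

Op 1: append 3 -> log_len=3
Op 2: F0 acks idx 2 -> match: F0=2 F1=0; commitIndex=2
Op 3: F0 acks idx 3 -> match: F0=3 F1=0; commitIndex=3
Op 4: append 3 -> log_len=6
Op 5: F0 acks idx 1 -> match: F0=3 F1=0; commitIndex=3
Op 6: F0 acks idx 2 -> match: F0=3 F1=0; commitIndex=3
Op 7: append 2 -> log_len=8
Op 8: F1 acks idx 7 -> match: F0=3 F1=7; commitIndex=7
Op 9: append 2 -> log_len=10
Op 10: append 1 -> log_len=11
Op 11: F0 acks idx 3 -> match: F0=3 F1=7; commitIndex=7
Op 12: append 2 -> log_len=13

Answer: 7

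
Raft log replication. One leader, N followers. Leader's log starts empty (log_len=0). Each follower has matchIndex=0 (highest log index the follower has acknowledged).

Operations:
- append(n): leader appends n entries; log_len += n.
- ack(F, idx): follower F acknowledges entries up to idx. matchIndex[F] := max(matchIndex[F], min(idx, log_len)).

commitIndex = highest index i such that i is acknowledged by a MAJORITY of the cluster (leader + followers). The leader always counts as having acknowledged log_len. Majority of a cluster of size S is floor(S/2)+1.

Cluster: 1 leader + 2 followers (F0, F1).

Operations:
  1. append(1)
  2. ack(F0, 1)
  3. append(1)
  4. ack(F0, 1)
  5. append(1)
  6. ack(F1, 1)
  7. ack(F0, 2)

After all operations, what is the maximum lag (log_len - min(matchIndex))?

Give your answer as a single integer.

Op 1: append 1 -> log_len=1
Op 2: F0 acks idx 1 -> match: F0=1 F1=0; commitIndex=1
Op 3: append 1 -> log_len=2
Op 4: F0 acks idx 1 -> match: F0=1 F1=0; commitIndex=1
Op 5: append 1 -> log_len=3
Op 6: F1 acks idx 1 -> match: F0=1 F1=1; commitIndex=1
Op 7: F0 acks idx 2 -> match: F0=2 F1=1; commitIndex=2

Answer: 2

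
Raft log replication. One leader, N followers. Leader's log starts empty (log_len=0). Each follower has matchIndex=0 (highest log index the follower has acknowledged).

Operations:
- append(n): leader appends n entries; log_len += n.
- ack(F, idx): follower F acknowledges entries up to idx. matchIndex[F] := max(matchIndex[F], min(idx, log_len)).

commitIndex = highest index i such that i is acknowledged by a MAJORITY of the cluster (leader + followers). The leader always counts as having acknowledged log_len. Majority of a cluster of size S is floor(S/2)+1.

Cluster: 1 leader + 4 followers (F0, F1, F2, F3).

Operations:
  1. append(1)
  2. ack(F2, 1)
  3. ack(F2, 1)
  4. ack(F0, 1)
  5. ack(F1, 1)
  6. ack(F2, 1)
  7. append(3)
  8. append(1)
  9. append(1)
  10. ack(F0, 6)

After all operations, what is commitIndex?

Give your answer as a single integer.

Answer: 1

Derivation:
Op 1: append 1 -> log_len=1
Op 2: F2 acks idx 1 -> match: F0=0 F1=0 F2=1 F3=0; commitIndex=0
Op 3: F2 acks idx 1 -> match: F0=0 F1=0 F2=1 F3=0; commitIndex=0
Op 4: F0 acks idx 1 -> match: F0=1 F1=0 F2=1 F3=0; commitIndex=1
Op 5: F1 acks idx 1 -> match: F0=1 F1=1 F2=1 F3=0; commitIndex=1
Op 6: F2 acks idx 1 -> match: F0=1 F1=1 F2=1 F3=0; commitIndex=1
Op 7: append 3 -> log_len=4
Op 8: append 1 -> log_len=5
Op 9: append 1 -> log_len=6
Op 10: F0 acks idx 6 -> match: F0=6 F1=1 F2=1 F3=0; commitIndex=1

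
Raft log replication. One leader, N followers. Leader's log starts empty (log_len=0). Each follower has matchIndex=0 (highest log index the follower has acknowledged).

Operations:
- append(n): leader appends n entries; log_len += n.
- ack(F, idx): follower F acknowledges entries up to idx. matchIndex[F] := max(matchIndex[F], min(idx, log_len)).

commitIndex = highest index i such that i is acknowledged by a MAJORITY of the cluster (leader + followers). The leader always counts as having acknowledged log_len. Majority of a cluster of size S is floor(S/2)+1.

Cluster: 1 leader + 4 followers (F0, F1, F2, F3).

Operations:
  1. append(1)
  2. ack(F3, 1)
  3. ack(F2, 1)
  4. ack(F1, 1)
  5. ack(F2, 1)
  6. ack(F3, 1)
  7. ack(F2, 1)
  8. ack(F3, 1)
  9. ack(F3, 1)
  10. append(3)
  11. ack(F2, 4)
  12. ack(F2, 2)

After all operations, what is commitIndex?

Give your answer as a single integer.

Op 1: append 1 -> log_len=1
Op 2: F3 acks idx 1 -> match: F0=0 F1=0 F2=0 F3=1; commitIndex=0
Op 3: F2 acks idx 1 -> match: F0=0 F1=0 F2=1 F3=1; commitIndex=1
Op 4: F1 acks idx 1 -> match: F0=0 F1=1 F2=1 F3=1; commitIndex=1
Op 5: F2 acks idx 1 -> match: F0=0 F1=1 F2=1 F3=1; commitIndex=1
Op 6: F3 acks idx 1 -> match: F0=0 F1=1 F2=1 F3=1; commitIndex=1
Op 7: F2 acks idx 1 -> match: F0=0 F1=1 F2=1 F3=1; commitIndex=1
Op 8: F3 acks idx 1 -> match: F0=0 F1=1 F2=1 F3=1; commitIndex=1
Op 9: F3 acks idx 1 -> match: F0=0 F1=1 F2=1 F3=1; commitIndex=1
Op 10: append 3 -> log_len=4
Op 11: F2 acks idx 4 -> match: F0=0 F1=1 F2=4 F3=1; commitIndex=1
Op 12: F2 acks idx 2 -> match: F0=0 F1=1 F2=4 F3=1; commitIndex=1

Answer: 1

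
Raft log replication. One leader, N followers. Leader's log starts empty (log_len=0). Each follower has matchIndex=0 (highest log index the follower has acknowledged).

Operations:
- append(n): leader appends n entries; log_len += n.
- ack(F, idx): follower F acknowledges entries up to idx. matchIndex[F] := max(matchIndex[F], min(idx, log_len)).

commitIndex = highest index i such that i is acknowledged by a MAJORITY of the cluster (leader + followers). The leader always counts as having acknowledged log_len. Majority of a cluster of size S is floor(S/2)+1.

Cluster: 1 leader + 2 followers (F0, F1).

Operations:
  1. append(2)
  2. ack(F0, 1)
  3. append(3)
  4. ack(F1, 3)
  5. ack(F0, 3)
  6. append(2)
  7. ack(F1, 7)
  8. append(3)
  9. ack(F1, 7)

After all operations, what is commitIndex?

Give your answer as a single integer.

Answer: 7

Derivation:
Op 1: append 2 -> log_len=2
Op 2: F0 acks idx 1 -> match: F0=1 F1=0; commitIndex=1
Op 3: append 3 -> log_len=5
Op 4: F1 acks idx 3 -> match: F0=1 F1=3; commitIndex=3
Op 5: F0 acks idx 3 -> match: F0=3 F1=3; commitIndex=3
Op 6: append 2 -> log_len=7
Op 7: F1 acks idx 7 -> match: F0=3 F1=7; commitIndex=7
Op 8: append 3 -> log_len=10
Op 9: F1 acks idx 7 -> match: F0=3 F1=7; commitIndex=7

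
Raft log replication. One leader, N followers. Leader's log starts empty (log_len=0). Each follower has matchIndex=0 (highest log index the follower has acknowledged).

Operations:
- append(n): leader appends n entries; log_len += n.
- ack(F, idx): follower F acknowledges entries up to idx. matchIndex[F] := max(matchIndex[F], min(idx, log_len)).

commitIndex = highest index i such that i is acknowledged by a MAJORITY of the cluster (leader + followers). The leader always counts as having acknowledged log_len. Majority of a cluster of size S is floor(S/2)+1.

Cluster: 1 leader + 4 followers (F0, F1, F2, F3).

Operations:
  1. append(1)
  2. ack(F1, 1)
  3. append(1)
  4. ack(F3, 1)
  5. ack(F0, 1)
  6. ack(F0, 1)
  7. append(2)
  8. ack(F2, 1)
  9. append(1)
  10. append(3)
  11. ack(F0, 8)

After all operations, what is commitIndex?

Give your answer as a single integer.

Op 1: append 1 -> log_len=1
Op 2: F1 acks idx 1 -> match: F0=0 F1=1 F2=0 F3=0; commitIndex=0
Op 3: append 1 -> log_len=2
Op 4: F3 acks idx 1 -> match: F0=0 F1=1 F2=0 F3=1; commitIndex=1
Op 5: F0 acks idx 1 -> match: F0=1 F1=1 F2=0 F3=1; commitIndex=1
Op 6: F0 acks idx 1 -> match: F0=1 F1=1 F2=0 F3=1; commitIndex=1
Op 7: append 2 -> log_len=4
Op 8: F2 acks idx 1 -> match: F0=1 F1=1 F2=1 F3=1; commitIndex=1
Op 9: append 1 -> log_len=5
Op 10: append 3 -> log_len=8
Op 11: F0 acks idx 8 -> match: F0=8 F1=1 F2=1 F3=1; commitIndex=1

Answer: 1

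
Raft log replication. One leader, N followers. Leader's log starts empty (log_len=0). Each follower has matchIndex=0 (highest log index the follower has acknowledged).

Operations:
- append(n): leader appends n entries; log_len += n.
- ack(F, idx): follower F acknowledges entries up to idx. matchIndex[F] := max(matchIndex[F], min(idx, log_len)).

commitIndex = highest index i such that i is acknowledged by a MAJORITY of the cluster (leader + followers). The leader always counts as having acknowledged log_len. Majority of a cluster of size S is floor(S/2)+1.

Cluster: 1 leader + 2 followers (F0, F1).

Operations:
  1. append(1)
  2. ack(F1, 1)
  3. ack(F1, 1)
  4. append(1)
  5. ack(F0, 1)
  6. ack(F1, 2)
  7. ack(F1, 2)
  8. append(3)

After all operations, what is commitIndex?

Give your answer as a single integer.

Answer: 2

Derivation:
Op 1: append 1 -> log_len=1
Op 2: F1 acks idx 1 -> match: F0=0 F1=1; commitIndex=1
Op 3: F1 acks idx 1 -> match: F0=0 F1=1; commitIndex=1
Op 4: append 1 -> log_len=2
Op 5: F0 acks idx 1 -> match: F0=1 F1=1; commitIndex=1
Op 6: F1 acks idx 2 -> match: F0=1 F1=2; commitIndex=2
Op 7: F1 acks idx 2 -> match: F0=1 F1=2; commitIndex=2
Op 8: append 3 -> log_len=5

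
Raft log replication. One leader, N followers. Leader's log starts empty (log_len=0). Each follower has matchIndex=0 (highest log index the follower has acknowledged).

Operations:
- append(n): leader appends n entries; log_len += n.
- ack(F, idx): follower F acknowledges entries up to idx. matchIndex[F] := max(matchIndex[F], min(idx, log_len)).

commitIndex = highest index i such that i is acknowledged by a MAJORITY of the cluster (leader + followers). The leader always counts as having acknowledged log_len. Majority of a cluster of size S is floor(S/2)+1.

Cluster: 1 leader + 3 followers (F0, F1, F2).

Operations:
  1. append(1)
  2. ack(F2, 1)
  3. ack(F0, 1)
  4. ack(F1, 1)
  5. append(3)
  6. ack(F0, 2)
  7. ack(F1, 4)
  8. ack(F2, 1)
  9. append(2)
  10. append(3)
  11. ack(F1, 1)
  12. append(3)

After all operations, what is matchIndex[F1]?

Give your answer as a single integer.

Op 1: append 1 -> log_len=1
Op 2: F2 acks idx 1 -> match: F0=0 F1=0 F2=1; commitIndex=0
Op 3: F0 acks idx 1 -> match: F0=1 F1=0 F2=1; commitIndex=1
Op 4: F1 acks idx 1 -> match: F0=1 F1=1 F2=1; commitIndex=1
Op 5: append 3 -> log_len=4
Op 6: F0 acks idx 2 -> match: F0=2 F1=1 F2=1; commitIndex=1
Op 7: F1 acks idx 4 -> match: F0=2 F1=4 F2=1; commitIndex=2
Op 8: F2 acks idx 1 -> match: F0=2 F1=4 F2=1; commitIndex=2
Op 9: append 2 -> log_len=6
Op 10: append 3 -> log_len=9
Op 11: F1 acks idx 1 -> match: F0=2 F1=4 F2=1; commitIndex=2
Op 12: append 3 -> log_len=12

Answer: 4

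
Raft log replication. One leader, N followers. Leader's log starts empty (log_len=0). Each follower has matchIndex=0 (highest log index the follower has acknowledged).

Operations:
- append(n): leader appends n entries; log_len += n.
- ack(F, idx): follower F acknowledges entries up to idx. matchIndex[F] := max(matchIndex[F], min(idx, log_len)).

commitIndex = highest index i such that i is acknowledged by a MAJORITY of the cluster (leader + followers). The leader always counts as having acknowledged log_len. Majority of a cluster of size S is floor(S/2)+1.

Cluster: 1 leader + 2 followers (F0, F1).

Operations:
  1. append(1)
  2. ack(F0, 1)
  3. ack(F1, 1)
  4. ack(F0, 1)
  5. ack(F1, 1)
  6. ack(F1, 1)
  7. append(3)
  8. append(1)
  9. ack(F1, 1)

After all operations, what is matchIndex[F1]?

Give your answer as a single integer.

Op 1: append 1 -> log_len=1
Op 2: F0 acks idx 1 -> match: F0=1 F1=0; commitIndex=1
Op 3: F1 acks idx 1 -> match: F0=1 F1=1; commitIndex=1
Op 4: F0 acks idx 1 -> match: F0=1 F1=1; commitIndex=1
Op 5: F1 acks idx 1 -> match: F0=1 F1=1; commitIndex=1
Op 6: F1 acks idx 1 -> match: F0=1 F1=1; commitIndex=1
Op 7: append 3 -> log_len=4
Op 8: append 1 -> log_len=5
Op 9: F1 acks idx 1 -> match: F0=1 F1=1; commitIndex=1

Answer: 1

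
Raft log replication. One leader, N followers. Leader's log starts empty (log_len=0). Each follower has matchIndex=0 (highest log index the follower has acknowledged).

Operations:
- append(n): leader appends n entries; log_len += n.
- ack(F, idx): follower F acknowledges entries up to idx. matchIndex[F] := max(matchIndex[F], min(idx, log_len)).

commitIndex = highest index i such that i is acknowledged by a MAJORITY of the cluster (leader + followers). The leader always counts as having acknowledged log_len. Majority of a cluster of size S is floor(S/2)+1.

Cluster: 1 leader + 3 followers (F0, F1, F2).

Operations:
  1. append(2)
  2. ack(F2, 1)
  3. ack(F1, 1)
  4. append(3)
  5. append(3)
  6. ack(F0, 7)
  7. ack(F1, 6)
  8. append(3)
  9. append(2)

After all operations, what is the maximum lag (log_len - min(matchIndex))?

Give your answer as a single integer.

Answer: 12

Derivation:
Op 1: append 2 -> log_len=2
Op 2: F2 acks idx 1 -> match: F0=0 F1=0 F2=1; commitIndex=0
Op 3: F1 acks idx 1 -> match: F0=0 F1=1 F2=1; commitIndex=1
Op 4: append 3 -> log_len=5
Op 5: append 3 -> log_len=8
Op 6: F0 acks idx 7 -> match: F0=7 F1=1 F2=1; commitIndex=1
Op 7: F1 acks idx 6 -> match: F0=7 F1=6 F2=1; commitIndex=6
Op 8: append 3 -> log_len=11
Op 9: append 2 -> log_len=13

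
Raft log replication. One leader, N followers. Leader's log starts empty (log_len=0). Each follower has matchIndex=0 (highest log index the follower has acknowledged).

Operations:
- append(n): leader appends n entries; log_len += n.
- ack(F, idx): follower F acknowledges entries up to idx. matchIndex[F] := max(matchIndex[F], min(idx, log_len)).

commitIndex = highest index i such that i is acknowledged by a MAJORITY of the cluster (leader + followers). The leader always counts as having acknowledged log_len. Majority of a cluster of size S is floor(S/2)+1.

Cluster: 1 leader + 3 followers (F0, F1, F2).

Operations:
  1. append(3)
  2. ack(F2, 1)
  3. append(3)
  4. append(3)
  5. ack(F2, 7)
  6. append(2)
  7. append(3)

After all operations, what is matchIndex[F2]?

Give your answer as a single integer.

Answer: 7

Derivation:
Op 1: append 3 -> log_len=3
Op 2: F2 acks idx 1 -> match: F0=0 F1=0 F2=1; commitIndex=0
Op 3: append 3 -> log_len=6
Op 4: append 3 -> log_len=9
Op 5: F2 acks idx 7 -> match: F0=0 F1=0 F2=7; commitIndex=0
Op 6: append 2 -> log_len=11
Op 7: append 3 -> log_len=14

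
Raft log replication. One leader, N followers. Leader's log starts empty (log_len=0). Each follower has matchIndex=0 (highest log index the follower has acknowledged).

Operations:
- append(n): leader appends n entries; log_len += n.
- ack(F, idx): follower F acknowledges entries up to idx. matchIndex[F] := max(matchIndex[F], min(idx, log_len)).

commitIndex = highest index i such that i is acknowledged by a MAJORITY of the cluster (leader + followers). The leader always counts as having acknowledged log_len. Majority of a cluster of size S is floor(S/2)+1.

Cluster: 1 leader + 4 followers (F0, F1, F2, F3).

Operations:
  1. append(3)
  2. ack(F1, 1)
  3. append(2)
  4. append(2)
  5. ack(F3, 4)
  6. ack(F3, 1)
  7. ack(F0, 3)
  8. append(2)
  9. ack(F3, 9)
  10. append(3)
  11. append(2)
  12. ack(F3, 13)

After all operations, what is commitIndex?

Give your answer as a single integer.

Answer: 3

Derivation:
Op 1: append 3 -> log_len=3
Op 2: F1 acks idx 1 -> match: F0=0 F1=1 F2=0 F3=0; commitIndex=0
Op 3: append 2 -> log_len=5
Op 4: append 2 -> log_len=7
Op 5: F3 acks idx 4 -> match: F0=0 F1=1 F2=0 F3=4; commitIndex=1
Op 6: F3 acks idx 1 -> match: F0=0 F1=1 F2=0 F3=4; commitIndex=1
Op 7: F0 acks idx 3 -> match: F0=3 F1=1 F2=0 F3=4; commitIndex=3
Op 8: append 2 -> log_len=9
Op 9: F3 acks idx 9 -> match: F0=3 F1=1 F2=0 F3=9; commitIndex=3
Op 10: append 3 -> log_len=12
Op 11: append 2 -> log_len=14
Op 12: F3 acks idx 13 -> match: F0=3 F1=1 F2=0 F3=13; commitIndex=3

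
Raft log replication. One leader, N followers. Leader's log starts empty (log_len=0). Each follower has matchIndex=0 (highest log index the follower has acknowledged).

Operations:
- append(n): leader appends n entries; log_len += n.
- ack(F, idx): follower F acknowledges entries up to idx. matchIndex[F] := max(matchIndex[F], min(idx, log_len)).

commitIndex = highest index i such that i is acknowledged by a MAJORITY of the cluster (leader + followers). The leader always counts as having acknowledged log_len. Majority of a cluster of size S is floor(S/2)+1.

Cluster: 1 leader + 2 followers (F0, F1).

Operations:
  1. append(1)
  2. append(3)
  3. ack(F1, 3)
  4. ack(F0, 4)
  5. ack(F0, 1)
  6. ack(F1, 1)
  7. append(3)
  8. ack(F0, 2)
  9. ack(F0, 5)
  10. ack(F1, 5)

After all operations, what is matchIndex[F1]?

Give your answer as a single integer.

Op 1: append 1 -> log_len=1
Op 2: append 3 -> log_len=4
Op 3: F1 acks idx 3 -> match: F0=0 F1=3; commitIndex=3
Op 4: F0 acks idx 4 -> match: F0=4 F1=3; commitIndex=4
Op 5: F0 acks idx 1 -> match: F0=4 F1=3; commitIndex=4
Op 6: F1 acks idx 1 -> match: F0=4 F1=3; commitIndex=4
Op 7: append 3 -> log_len=7
Op 8: F0 acks idx 2 -> match: F0=4 F1=3; commitIndex=4
Op 9: F0 acks idx 5 -> match: F0=5 F1=3; commitIndex=5
Op 10: F1 acks idx 5 -> match: F0=5 F1=5; commitIndex=5

Answer: 5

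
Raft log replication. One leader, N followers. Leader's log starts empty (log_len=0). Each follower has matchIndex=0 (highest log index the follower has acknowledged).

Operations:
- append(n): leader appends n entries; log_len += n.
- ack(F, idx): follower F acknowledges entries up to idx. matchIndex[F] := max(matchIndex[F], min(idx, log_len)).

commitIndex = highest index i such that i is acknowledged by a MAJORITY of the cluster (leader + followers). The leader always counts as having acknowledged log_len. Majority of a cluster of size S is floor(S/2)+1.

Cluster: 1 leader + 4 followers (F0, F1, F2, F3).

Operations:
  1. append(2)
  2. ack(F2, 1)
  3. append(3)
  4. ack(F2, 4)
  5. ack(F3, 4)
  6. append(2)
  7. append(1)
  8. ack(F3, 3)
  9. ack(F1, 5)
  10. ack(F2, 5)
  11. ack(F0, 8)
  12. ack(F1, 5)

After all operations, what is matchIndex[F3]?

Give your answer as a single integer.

Answer: 4

Derivation:
Op 1: append 2 -> log_len=2
Op 2: F2 acks idx 1 -> match: F0=0 F1=0 F2=1 F3=0; commitIndex=0
Op 3: append 3 -> log_len=5
Op 4: F2 acks idx 4 -> match: F0=0 F1=0 F2=4 F3=0; commitIndex=0
Op 5: F3 acks idx 4 -> match: F0=0 F1=0 F2=4 F3=4; commitIndex=4
Op 6: append 2 -> log_len=7
Op 7: append 1 -> log_len=8
Op 8: F3 acks idx 3 -> match: F0=0 F1=0 F2=4 F3=4; commitIndex=4
Op 9: F1 acks idx 5 -> match: F0=0 F1=5 F2=4 F3=4; commitIndex=4
Op 10: F2 acks idx 5 -> match: F0=0 F1=5 F2=5 F3=4; commitIndex=5
Op 11: F0 acks idx 8 -> match: F0=8 F1=5 F2=5 F3=4; commitIndex=5
Op 12: F1 acks idx 5 -> match: F0=8 F1=5 F2=5 F3=4; commitIndex=5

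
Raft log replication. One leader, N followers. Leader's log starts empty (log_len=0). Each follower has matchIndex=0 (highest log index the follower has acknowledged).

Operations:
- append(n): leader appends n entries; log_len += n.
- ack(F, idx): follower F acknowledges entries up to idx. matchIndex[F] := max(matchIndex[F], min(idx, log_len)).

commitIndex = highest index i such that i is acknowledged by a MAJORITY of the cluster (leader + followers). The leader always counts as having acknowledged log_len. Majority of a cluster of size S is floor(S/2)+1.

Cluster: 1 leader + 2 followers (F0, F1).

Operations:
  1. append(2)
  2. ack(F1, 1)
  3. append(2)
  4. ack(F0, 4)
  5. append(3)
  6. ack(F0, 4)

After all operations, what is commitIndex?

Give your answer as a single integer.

Answer: 4

Derivation:
Op 1: append 2 -> log_len=2
Op 2: F1 acks idx 1 -> match: F0=0 F1=1; commitIndex=1
Op 3: append 2 -> log_len=4
Op 4: F0 acks idx 4 -> match: F0=4 F1=1; commitIndex=4
Op 5: append 3 -> log_len=7
Op 6: F0 acks idx 4 -> match: F0=4 F1=1; commitIndex=4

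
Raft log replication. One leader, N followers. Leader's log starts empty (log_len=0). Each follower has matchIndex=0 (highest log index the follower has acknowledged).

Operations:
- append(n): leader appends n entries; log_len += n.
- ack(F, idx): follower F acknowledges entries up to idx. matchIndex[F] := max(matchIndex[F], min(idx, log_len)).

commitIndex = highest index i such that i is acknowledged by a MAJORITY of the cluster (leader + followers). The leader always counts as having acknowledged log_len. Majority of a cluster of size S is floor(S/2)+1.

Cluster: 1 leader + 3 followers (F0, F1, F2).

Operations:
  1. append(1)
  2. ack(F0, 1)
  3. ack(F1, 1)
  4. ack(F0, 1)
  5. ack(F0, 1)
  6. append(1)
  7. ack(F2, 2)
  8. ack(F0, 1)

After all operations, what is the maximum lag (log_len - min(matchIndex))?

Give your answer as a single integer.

Op 1: append 1 -> log_len=1
Op 2: F0 acks idx 1 -> match: F0=1 F1=0 F2=0; commitIndex=0
Op 3: F1 acks idx 1 -> match: F0=1 F1=1 F2=0; commitIndex=1
Op 4: F0 acks idx 1 -> match: F0=1 F1=1 F2=0; commitIndex=1
Op 5: F0 acks idx 1 -> match: F0=1 F1=1 F2=0; commitIndex=1
Op 6: append 1 -> log_len=2
Op 7: F2 acks idx 2 -> match: F0=1 F1=1 F2=2; commitIndex=1
Op 8: F0 acks idx 1 -> match: F0=1 F1=1 F2=2; commitIndex=1

Answer: 1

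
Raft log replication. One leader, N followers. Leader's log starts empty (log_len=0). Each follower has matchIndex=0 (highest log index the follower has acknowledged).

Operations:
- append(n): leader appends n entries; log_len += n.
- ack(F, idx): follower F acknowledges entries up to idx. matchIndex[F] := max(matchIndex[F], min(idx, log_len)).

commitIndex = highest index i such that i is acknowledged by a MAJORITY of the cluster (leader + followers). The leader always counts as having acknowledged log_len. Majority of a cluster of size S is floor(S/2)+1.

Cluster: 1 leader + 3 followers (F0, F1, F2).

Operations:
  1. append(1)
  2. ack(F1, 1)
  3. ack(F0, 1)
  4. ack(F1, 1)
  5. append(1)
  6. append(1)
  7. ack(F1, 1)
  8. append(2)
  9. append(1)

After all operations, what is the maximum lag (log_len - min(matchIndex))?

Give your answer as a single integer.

Answer: 6

Derivation:
Op 1: append 1 -> log_len=1
Op 2: F1 acks idx 1 -> match: F0=0 F1=1 F2=0; commitIndex=0
Op 3: F0 acks idx 1 -> match: F0=1 F1=1 F2=0; commitIndex=1
Op 4: F1 acks idx 1 -> match: F0=1 F1=1 F2=0; commitIndex=1
Op 5: append 1 -> log_len=2
Op 6: append 1 -> log_len=3
Op 7: F1 acks idx 1 -> match: F0=1 F1=1 F2=0; commitIndex=1
Op 8: append 2 -> log_len=5
Op 9: append 1 -> log_len=6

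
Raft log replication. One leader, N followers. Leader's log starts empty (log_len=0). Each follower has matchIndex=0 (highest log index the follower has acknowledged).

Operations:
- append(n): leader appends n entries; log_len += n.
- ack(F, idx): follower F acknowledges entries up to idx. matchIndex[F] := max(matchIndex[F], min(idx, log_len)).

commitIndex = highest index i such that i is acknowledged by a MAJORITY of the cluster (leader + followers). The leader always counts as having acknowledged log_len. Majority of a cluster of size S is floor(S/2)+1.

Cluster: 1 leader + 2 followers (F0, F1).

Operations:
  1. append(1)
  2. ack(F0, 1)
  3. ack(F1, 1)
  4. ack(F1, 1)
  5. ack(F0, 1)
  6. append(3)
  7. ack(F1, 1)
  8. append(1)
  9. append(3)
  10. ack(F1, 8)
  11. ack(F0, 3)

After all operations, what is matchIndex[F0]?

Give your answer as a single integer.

Answer: 3

Derivation:
Op 1: append 1 -> log_len=1
Op 2: F0 acks idx 1 -> match: F0=1 F1=0; commitIndex=1
Op 3: F1 acks idx 1 -> match: F0=1 F1=1; commitIndex=1
Op 4: F1 acks idx 1 -> match: F0=1 F1=1; commitIndex=1
Op 5: F0 acks idx 1 -> match: F0=1 F1=1; commitIndex=1
Op 6: append 3 -> log_len=4
Op 7: F1 acks idx 1 -> match: F0=1 F1=1; commitIndex=1
Op 8: append 1 -> log_len=5
Op 9: append 3 -> log_len=8
Op 10: F1 acks idx 8 -> match: F0=1 F1=8; commitIndex=8
Op 11: F0 acks idx 3 -> match: F0=3 F1=8; commitIndex=8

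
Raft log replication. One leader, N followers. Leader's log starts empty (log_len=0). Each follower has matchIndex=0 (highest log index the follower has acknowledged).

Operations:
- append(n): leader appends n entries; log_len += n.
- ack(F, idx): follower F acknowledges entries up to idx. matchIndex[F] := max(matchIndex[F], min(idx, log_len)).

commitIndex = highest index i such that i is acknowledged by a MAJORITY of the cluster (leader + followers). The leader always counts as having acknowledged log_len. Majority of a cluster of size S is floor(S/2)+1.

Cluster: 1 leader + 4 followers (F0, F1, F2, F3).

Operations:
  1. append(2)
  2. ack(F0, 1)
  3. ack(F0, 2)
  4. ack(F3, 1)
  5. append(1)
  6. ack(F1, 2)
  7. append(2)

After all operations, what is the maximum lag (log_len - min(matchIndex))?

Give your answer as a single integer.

Op 1: append 2 -> log_len=2
Op 2: F0 acks idx 1 -> match: F0=1 F1=0 F2=0 F3=0; commitIndex=0
Op 3: F0 acks idx 2 -> match: F0=2 F1=0 F2=0 F3=0; commitIndex=0
Op 4: F3 acks idx 1 -> match: F0=2 F1=0 F2=0 F3=1; commitIndex=1
Op 5: append 1 -> log_len=3
Op 6: F1 acks idx 2 -> match: F0=2 F1=2 F2=0 F3=1; commitIndex=2
Op 7: append 2 -> log_len=5

Answer: 5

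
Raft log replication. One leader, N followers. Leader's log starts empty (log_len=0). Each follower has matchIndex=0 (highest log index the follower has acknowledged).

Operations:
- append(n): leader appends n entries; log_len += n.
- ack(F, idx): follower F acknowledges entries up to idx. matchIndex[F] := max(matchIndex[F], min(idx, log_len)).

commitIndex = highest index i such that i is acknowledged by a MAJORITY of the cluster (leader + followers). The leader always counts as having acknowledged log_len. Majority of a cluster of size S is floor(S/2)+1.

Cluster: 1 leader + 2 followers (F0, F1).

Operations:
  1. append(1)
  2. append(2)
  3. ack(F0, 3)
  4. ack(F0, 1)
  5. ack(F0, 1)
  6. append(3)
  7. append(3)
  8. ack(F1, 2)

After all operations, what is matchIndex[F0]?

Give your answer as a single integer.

Answer: 3

Derivation:
Op 1: append 1 -> log_len=1
Op 2: append 2 -> log_len=3
Op 3: F0 acks idx 3 -> match: F0=3 F1=0; commitIndex=3
Op 4: F0 acks idx 1 -> match: F0=3 F1=0; commitIndex=3
Op 5: F0 acks idx 1 -> match: F0=3 F1=0; commitIndex=3
Op 6: append 3 -> log_len=6
Op 7: append 3 -> log_len=9
Op 8: F1 acks idx 2 -> match: F0=3 F1=2; commitIndex=3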